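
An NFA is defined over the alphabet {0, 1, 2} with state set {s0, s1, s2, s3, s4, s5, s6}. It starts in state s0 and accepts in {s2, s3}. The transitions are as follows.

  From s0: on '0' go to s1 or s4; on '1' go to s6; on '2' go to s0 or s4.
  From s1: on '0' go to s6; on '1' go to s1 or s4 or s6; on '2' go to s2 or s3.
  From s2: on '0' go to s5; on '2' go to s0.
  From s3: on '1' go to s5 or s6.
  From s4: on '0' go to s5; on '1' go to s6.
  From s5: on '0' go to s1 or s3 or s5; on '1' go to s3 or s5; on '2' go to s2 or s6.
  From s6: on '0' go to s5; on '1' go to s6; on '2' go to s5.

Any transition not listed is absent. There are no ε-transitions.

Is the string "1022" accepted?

No

Start in {s0}.
Read '1': {s0} → {s6}.
Read '0': {s6} → {s5}.
Read '2': {s5} → {s2, s6}.
Read '2': {s2, s6} → {s0, s5}.
The final set {s0, s5} contains no accepting state.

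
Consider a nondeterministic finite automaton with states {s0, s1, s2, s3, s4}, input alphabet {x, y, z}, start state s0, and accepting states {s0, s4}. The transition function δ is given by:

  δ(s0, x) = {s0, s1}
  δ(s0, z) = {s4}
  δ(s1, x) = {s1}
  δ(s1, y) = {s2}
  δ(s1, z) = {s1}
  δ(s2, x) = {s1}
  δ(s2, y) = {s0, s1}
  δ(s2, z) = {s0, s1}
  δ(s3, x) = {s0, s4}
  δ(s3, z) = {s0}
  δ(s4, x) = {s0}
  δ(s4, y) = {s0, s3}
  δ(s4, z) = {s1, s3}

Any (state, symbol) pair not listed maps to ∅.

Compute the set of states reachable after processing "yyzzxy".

Start in {s0}.
Read 'y': {s0} → ∅.
The set is empty and remains empty for the remaining 5 symbols.

∅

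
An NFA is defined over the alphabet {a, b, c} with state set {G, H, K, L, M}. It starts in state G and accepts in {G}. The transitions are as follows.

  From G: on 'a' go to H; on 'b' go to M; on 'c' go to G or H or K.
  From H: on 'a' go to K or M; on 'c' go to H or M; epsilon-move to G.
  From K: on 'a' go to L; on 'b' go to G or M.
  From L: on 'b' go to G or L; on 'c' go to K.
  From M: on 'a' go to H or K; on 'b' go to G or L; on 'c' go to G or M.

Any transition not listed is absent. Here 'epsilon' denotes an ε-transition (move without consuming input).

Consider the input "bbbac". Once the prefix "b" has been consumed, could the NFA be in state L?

Start in {G}.
Read 'b': {G} → {M}.
State L is not in {M}.

No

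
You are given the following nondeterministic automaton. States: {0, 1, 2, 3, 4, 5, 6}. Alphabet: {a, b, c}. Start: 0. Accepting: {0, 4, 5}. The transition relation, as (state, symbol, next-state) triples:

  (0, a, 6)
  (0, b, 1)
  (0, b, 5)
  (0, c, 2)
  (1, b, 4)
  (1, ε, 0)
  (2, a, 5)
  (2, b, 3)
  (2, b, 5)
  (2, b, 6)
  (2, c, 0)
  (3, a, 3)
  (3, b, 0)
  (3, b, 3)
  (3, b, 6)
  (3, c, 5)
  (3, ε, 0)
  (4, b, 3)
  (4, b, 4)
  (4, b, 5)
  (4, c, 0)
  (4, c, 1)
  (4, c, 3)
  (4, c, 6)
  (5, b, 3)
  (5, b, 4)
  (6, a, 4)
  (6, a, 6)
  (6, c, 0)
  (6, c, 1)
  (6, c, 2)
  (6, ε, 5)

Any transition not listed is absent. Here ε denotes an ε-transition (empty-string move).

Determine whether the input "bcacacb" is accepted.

No

Start in {0}.
Read 'b': {0} → {0, 1, 5}.
Read 'c': {0, 1, 5} → {2}.
Read 'a': {2} → {5}.
Read 'c': {5} → ∅.
The set is empty and remains empty for the remaining 3 symbols.
The final set ∅ contains no accepting state.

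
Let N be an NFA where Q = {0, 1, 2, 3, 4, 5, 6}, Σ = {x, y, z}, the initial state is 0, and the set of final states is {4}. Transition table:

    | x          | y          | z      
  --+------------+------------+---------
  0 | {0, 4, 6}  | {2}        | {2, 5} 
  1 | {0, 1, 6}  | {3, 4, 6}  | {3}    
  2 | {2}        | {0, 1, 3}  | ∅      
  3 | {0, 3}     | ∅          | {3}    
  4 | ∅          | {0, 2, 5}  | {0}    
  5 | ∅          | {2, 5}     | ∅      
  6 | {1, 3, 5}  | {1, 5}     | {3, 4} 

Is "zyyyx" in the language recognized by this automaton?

Start in {0}.
Read 'z': 0→{2, 5}; now {2, 5}.
Read 'y': 2→{0, 1, 3}, 5→{2, 5}; now {0, 1, 2, 3, 5}.
Read 'y': 0→{2}, 1→{3, 4, 6}, 2→{0, 1, 3}, 3→∅, 5→{2, 5}; now {0, 1, 2, 3, 4, 5, 6}.
Read 'y': 0→{2}, 1→{3, 4, 6}, 2→{0, 1, 3}, 3→∅, 4→{0, 2, 5}, 5→{2, 5}, 6→{1, 5}; now {0, 1, 2, 3, 4, 5, 6}.
Read 'x': 0→{0, 4, 6}, 1→{0, 1, 6}, 2→{2}, 3→{0, 3}, 4→∅, 5→∅, 6→{1, 3, 5}; now {0, 1, 2, 3, 4, 5, 6}.
The final set {0, 1, 2, 3, 4, 5, 6} contains the accepting state 4.

Yes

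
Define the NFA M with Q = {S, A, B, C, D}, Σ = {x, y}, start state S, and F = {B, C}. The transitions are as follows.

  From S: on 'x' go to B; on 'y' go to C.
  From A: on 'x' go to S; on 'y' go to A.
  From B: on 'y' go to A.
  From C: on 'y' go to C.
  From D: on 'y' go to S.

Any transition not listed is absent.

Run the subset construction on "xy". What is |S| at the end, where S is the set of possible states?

1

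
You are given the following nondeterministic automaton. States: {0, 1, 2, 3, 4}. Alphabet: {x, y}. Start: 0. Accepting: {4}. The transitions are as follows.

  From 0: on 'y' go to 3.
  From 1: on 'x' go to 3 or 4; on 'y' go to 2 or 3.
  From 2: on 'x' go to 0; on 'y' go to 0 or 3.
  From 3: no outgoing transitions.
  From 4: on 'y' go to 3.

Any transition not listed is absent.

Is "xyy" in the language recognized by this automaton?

Start in {0}.
Read 'x': 0→∅; now ∅.
The set is empty and remains empty for the remaining 2 symbols.
The final set ∅ contains no accepting state.

No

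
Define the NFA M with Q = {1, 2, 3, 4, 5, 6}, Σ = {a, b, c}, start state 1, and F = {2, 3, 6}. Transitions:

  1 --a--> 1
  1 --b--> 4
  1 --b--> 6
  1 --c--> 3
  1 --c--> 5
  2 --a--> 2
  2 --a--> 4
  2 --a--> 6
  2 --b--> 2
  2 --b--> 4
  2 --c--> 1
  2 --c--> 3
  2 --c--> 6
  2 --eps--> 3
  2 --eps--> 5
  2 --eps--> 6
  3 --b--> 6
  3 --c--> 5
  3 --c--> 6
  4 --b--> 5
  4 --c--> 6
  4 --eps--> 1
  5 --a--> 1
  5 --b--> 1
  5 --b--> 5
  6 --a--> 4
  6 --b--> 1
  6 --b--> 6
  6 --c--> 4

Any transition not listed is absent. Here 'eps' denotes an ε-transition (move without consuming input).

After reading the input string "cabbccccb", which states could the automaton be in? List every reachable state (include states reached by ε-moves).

{1, 4, 5, 6}

Start in {1}.
Read 'c': 1→{3, 5}; now {3, 5}.
Read 'a': 3→∅, 5→{1}; now {1}.
Read 'b': 1→{4, 6}; union {4, 6}; ε-closure = {1, 4, 6}.
Read 'b': 1→{4, 6}, 4→{5}, 6→{1, 6}; now {1, 4, 5, 6}.
Read 'c': 1→{3, 5}, 4→{6}, 5→∅, 6→{4}; union {3, 4, 5, 6}; ε-closure = {1, 3, 4, 5, 6}.
Read 'c': 1→{3, 5}, 3→{5, 6}, 4→{6}, 5→∅, 6→{4}; union {3, 4, 5, 6}; ε-closure = {1, 3, 4, 5, 6}.
Read 'c': 1→{3, 5}, 3→{5, 6}, 4→{6}, 5→∅, 6→{4}; union {3, 4, 5, 6}; ε-closure = {1, 3, 4, 5, 6}.
Read 'c': 1→{3, 5}, 3→{5, 6}, 4→{6}, 5→∅, 6→{4}; union {3, 4, 5, 6}; ε-closure = {1, 3, 4, 5, 6}.
Read 'b': 1→{4, 6}, 3→{6}, 4→{5}, 5→{1, 5}, 6→{1, 6}; now {1, 4, 5, 6}.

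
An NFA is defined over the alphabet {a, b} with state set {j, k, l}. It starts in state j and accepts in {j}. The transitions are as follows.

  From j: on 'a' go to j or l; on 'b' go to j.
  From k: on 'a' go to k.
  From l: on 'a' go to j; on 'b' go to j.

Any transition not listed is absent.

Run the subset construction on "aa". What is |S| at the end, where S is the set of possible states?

2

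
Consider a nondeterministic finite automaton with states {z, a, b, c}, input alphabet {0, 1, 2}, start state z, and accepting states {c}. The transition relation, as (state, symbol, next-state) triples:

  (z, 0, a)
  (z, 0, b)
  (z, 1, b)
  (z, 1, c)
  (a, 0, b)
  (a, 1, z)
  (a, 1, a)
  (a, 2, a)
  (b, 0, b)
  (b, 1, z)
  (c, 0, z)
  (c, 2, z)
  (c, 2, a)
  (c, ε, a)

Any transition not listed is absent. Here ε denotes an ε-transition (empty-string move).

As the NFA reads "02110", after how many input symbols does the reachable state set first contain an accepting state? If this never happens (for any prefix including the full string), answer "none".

Start in {z}.
Read '0': z→{a, b}; now {a, b}.
Read '2': a→{a}, b→∅; now {a}.
Read '1': a→{z, a}; now {z, a}.
Read '1': z→{b, c}, a→{z, a}; now {z, a, b, c}.
None of the earlier sets intersect F, but {z, a, b, c} does.

4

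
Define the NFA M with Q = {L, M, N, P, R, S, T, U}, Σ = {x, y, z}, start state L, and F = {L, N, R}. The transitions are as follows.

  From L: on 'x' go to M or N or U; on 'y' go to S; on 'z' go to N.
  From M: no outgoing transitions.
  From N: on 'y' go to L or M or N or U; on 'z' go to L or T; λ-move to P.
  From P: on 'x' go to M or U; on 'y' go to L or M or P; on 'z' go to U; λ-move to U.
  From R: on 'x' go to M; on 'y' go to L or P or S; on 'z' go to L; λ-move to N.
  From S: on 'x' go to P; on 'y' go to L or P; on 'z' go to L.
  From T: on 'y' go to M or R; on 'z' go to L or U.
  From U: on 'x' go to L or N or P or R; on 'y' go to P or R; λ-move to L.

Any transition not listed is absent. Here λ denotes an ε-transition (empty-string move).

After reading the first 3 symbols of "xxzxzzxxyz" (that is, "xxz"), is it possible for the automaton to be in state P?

Yes

Start in {L}.
Read 'x': {L} → {L, M, N, P, U}.
Read 'x': {L, M, N, P, U} → {L, M, N, P, R, U}.
Read 'z': {L, M, N, P, R, U} → {L, N, P, T, U}.
State P is in {L, N, P, T, U}.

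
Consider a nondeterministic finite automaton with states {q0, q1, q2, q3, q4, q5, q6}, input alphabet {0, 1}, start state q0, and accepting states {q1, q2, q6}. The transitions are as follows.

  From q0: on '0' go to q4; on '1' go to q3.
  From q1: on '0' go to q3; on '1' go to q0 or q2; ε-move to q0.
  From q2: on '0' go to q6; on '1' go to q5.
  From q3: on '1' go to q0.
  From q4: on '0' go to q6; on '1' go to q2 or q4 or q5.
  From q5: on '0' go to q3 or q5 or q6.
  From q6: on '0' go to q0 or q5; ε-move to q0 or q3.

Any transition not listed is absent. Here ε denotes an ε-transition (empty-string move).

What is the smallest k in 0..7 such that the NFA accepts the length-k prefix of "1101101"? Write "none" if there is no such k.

Start in {q0}.
Read '1': {q0} → {q3}.
Read '1': {q3} → {q0}.
Read '0': {q0} → {q4}.
Read '1': {q4} → {q2, q4, q5}.
None of the earlier sets intersect F, but {q2, q4, q5} does.

4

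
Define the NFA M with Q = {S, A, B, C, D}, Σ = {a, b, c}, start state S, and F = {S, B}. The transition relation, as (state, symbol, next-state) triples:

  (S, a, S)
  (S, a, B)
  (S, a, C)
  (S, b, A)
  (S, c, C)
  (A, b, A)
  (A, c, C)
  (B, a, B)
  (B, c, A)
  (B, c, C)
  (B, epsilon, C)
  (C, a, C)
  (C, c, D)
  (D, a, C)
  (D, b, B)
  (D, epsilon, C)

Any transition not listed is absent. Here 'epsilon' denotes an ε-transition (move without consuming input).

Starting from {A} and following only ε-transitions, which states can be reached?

{A}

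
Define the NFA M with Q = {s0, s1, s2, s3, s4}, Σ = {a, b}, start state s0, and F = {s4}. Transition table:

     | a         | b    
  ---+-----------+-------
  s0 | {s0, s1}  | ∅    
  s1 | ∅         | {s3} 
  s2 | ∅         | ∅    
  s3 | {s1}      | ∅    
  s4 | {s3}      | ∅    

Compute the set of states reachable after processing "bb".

∅

Start in {s0}.
Read 'b': {s0} → ∅.
The set is empty and remains empty for the remaining 1 symbol.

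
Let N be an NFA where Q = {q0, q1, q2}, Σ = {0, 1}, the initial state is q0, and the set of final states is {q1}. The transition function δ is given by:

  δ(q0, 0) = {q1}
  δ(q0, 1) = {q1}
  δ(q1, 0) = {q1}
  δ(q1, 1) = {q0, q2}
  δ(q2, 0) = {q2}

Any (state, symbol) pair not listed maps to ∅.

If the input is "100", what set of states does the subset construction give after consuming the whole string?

{q1}

Start in {q0}.
Read '1': {q0} → {q1}.
Read '0': {q1} → {q1}.
Read '0': {q1} → {q1}.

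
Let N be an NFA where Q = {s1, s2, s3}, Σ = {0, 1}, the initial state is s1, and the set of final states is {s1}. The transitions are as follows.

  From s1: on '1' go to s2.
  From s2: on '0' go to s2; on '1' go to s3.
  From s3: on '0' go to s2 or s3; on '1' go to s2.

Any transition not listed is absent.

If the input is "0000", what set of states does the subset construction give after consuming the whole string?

∅

Start in {s1}.
Read '0': {s1} → ∅.
The set is empty and remains empty for the remaining 3 symbols.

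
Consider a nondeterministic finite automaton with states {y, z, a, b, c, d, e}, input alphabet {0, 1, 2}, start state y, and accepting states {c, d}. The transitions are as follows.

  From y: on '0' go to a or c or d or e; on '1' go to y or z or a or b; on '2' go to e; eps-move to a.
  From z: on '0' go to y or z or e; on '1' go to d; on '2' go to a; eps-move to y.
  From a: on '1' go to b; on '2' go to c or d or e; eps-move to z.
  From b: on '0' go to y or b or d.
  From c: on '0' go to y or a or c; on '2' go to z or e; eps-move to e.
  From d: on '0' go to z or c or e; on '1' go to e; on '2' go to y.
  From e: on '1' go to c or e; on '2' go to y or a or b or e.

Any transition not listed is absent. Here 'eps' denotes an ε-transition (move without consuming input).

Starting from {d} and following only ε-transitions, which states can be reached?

Begin with {d}.
No ε-moves leave this set, so the closure equals the set itself.

{d}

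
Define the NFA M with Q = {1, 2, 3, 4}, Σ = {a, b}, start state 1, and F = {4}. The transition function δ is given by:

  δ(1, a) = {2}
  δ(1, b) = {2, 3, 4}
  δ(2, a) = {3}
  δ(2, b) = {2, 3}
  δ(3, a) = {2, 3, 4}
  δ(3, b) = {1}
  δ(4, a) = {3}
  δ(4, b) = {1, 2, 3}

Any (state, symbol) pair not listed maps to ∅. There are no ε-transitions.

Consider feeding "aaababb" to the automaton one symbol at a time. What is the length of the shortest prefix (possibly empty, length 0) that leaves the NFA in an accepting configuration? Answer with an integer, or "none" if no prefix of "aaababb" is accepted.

Start in {1}.
Read 'a': {1} → {2}.
Read 'a': {2} → {3}.
Read 'a': {3} → {2, 3, 4}.
None of the earlier sets intersect F, but {2, 3, 4} does.

3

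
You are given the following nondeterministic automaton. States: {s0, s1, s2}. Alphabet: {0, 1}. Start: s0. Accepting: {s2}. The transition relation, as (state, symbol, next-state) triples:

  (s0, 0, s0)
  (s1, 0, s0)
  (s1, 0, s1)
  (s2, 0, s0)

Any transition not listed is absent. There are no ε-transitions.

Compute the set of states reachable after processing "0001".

∅

Start in {s0}.
Read '0': s0→{s0}; now {s0}.
Read '0': s0→{s0}; now {s0}.
Read '0': s0→{s0}; now {s0}.
Read '1': s0→∅; now ∅.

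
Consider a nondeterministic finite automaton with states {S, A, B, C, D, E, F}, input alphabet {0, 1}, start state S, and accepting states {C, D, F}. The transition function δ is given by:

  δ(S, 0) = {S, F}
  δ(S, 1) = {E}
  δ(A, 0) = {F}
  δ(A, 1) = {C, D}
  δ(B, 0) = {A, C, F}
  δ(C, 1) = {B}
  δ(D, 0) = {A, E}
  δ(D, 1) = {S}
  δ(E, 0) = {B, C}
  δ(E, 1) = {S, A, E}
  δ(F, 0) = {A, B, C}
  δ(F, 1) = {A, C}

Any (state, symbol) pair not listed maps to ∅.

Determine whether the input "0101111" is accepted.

No

Start in {S}.
Read '0': S→{S, F}; now {S, F}.
Read '1': S→{E}, F→{A, C}; now {A, C, E}.
Read '0': A→{F}, C→∅, E→{B, C}; now {B, C, F}.
Read '1': B→∅, C→{B}, F→{A, C}; now {A, B, C}.
Read '1': A→{C, D}, B→∅, C→{B}; now {B, C, D}.
Read '1': B→∅, C→{B}, D→{S}; now {S, B}.
Read '1': S→{E}, B→∅; now {E}.
The final set {E} contains no accepting state.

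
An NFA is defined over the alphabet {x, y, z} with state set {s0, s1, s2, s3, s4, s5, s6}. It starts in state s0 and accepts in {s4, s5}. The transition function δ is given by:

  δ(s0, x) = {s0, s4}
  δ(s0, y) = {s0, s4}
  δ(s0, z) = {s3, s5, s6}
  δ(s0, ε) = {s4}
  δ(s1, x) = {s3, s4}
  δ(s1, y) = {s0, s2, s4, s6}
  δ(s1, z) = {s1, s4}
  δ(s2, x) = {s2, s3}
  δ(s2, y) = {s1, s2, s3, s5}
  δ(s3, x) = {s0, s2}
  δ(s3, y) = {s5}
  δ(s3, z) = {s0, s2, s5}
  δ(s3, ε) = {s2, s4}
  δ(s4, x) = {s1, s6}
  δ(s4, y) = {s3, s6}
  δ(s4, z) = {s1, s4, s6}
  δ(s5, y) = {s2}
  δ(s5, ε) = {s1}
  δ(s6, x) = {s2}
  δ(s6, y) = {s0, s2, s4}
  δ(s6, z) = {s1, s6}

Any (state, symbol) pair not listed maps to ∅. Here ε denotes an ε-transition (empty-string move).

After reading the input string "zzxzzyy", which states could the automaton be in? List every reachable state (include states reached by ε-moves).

Start: ε-closure({s0}) = {s0, s4}.
Read 'z': {s0, s4} → {s1, s2, s3, s4, s5, s6}.
Read 'z': {s1, s2, s3, s4, s5, s6} → {s0, s1, s2, s4, s5, s6}.
Read 'x': {s0, s1, s2, s4, s5, s6} → {s0, s1, s2, s3, s4, s6}.
Read 'z': {s0, s1, s2, s3, s4, s6} → {s0, s1, s2, s3, s4, s5, s6}.
Read 'z': {s0, s1, s2, s3, s4, s5, s6} → {s0, s1, s2, s3, s4, s5, s6}.
Read 'y': {s0, s1, s2, s3, s4, s5, s6} → {s0, s1, s2, s3, s4, s5, s6}.
Read 'y': {s0, s1, s2, s3, s4, s5, s6} → {s0, s1, s2, s3, s4, s5, s6}.

{s0, s1, s2, s3, s4, s5, s6}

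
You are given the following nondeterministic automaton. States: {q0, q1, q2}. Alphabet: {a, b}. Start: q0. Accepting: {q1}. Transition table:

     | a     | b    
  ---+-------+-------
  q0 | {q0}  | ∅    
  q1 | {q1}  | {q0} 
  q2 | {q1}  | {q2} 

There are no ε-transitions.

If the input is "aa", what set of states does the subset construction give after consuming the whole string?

{q0}

Start in {q0}.
Read 'a': q0→{q0}; now {q0}.
Read 'a': q0→{q0}; now {q0}.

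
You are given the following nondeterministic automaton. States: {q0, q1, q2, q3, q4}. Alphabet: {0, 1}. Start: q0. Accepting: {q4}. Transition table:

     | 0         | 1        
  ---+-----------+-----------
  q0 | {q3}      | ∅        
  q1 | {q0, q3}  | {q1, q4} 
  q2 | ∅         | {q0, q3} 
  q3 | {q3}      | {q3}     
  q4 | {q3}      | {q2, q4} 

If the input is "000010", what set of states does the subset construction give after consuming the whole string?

{q3}

Start in {q0}.
Read '0': {q0} → {q3}.
Read '0': {q3} → {q3}.
Read '0': {q3} → {q3}.
Read '0': {q3} → {q3}.
Read '1': {q3} → {q3}.
Read '0': {q3} → {q3}.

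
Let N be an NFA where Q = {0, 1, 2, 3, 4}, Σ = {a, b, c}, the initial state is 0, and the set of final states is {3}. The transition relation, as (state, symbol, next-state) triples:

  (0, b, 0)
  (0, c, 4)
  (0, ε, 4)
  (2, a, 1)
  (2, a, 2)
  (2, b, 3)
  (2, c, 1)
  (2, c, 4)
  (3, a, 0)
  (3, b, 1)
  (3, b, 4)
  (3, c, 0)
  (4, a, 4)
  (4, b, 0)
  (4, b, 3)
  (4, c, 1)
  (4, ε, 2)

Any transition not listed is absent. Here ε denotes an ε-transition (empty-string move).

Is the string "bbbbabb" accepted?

Yes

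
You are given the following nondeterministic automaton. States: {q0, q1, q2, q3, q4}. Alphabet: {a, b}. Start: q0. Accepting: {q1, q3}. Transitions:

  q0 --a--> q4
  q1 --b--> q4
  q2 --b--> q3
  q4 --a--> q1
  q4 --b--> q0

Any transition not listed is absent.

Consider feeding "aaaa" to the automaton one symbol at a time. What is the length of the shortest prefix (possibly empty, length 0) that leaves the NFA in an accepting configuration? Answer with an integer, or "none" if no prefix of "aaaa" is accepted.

2

Start in {q0}.
Read 'a': {q0} → {q4}.
Read 'a': {q4} → {q1}.
None of the earlier sets intersect F, but {q1} does.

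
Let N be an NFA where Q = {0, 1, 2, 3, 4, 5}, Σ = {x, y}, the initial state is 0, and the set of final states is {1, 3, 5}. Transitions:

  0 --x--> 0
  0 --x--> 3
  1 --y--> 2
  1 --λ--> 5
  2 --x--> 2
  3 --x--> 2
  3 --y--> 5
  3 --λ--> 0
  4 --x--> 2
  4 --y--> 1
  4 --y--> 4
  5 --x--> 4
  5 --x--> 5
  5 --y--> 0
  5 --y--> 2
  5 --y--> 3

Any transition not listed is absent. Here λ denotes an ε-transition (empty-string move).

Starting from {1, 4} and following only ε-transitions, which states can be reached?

{1, 4, 5}

Begin with {1, 4}.
ε-move 1 → 5; add 5.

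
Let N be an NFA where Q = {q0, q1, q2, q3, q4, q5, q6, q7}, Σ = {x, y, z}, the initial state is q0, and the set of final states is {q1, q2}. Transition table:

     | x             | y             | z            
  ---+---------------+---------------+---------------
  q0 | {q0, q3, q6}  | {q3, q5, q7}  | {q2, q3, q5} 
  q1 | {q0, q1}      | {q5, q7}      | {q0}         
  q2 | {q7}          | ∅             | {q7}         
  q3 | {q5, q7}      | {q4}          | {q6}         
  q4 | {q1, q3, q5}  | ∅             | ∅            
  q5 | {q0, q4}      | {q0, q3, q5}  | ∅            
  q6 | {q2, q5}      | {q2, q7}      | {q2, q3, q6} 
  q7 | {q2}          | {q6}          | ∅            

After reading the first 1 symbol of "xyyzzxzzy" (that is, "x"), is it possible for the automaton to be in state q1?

Start in {q0}.
Read 'x': q0→{q0, q3, q6}; now {q0, q3, q6}.
State q1 is not in {q0, q3, q6}.

No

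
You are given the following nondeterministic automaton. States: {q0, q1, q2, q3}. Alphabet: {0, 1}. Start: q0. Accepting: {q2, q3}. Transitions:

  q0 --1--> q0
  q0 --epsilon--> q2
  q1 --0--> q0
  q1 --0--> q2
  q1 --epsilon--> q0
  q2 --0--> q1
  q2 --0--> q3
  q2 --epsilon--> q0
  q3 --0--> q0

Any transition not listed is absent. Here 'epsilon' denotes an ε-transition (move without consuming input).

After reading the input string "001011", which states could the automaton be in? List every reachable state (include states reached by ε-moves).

{q0, q2}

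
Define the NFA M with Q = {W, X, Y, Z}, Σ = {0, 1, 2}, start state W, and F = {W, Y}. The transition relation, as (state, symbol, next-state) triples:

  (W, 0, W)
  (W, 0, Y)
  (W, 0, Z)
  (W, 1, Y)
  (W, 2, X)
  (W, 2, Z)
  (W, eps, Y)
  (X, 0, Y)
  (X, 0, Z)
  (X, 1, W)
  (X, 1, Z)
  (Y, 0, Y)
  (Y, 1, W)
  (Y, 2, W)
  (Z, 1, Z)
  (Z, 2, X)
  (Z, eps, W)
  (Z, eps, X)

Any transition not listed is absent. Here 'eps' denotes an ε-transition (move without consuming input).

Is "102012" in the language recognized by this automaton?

Yes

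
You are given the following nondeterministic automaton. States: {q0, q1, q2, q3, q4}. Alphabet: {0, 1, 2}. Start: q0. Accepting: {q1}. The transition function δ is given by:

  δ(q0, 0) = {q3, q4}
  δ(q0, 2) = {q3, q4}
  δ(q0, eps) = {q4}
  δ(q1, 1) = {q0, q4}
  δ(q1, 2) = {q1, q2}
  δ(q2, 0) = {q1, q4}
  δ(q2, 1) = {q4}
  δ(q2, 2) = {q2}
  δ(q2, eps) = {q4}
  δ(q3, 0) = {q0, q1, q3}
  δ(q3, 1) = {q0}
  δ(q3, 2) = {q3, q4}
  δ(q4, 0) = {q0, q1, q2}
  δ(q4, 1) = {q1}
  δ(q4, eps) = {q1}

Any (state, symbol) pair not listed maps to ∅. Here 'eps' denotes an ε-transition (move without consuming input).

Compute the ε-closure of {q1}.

Begin with {q1}.
No ε-moves leave this set, so the closure equals the set itself.

{q1}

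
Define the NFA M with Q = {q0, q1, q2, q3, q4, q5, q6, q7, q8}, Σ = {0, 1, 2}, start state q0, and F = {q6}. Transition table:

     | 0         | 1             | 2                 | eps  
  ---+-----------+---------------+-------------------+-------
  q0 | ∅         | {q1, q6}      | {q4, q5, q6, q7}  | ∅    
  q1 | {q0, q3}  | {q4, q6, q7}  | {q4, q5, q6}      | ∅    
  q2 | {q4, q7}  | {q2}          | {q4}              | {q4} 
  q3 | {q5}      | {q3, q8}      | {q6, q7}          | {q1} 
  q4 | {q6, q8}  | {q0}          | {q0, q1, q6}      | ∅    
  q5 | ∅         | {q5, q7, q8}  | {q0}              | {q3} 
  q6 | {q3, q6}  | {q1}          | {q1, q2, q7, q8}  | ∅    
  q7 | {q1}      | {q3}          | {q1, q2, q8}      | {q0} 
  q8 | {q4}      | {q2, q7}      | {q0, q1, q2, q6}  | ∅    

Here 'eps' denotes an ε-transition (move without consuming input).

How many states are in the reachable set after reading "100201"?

9

Start in {q0}.
Read '1': {q0} → {q1, q6}.
Read '0': {q1, q6} → {q0, q1, q3, q6}.
Read '0': {q0, q1, q3, q6} → {q0, q1, q3, q5, q6}.
Read '2': {q0, q1, q3, q5, q6} → {q0, q1, q2, q3, q4, q5, q6, q7, q8}.
Read '0': {q0, q1, q2, q3, q4, q5, q6, q7, q8} → {q0, q1, q3, q4, q5, q6, q7, q8}.
Read '1': {q0, q1, q3, q4, q5, q6, q7, q8} → {q0, q1, q2, q3, q4, q5, q6, q7, q8}.
That set has 9 states.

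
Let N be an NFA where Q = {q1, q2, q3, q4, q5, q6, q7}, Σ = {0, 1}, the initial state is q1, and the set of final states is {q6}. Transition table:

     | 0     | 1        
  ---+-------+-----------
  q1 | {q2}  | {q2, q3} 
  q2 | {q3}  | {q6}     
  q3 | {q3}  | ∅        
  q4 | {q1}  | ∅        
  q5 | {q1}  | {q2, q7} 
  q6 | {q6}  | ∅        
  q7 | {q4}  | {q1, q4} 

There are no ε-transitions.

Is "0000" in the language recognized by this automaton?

Start in {q1}.
Read '0': {q1} → {q2}.
Read '0': {q2} → {q3}.
Read '0': {q3} → {q3}.
Read '0': {q3} → {q3}.
The final set {q3} contains no accepting state.

No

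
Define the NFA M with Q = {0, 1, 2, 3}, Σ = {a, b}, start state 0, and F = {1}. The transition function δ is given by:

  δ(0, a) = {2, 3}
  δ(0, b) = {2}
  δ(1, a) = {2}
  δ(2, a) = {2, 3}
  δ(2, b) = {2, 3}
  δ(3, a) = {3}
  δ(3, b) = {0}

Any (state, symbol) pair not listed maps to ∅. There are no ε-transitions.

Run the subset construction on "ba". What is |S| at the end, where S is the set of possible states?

2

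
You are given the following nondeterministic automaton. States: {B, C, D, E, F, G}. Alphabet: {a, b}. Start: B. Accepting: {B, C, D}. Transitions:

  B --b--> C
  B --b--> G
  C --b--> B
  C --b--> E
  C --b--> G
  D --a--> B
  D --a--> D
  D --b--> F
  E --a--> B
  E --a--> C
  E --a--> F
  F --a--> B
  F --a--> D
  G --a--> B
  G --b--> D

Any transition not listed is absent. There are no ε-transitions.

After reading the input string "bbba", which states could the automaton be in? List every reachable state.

{B, D}

Start in {B}.
Read 'b': B→{C, G}; now {C, G}.
Read 'b': C→{B, E, G}, G→{D}; now {B, D, E, G}.
Read 'b': B→{C, G}, D→{F}, E→∅, G→{D}; now {C, D, F, G}.
Read 'a': C→∅, D→{B, D}, F→{B, D}, G→{B}; now {B, D}.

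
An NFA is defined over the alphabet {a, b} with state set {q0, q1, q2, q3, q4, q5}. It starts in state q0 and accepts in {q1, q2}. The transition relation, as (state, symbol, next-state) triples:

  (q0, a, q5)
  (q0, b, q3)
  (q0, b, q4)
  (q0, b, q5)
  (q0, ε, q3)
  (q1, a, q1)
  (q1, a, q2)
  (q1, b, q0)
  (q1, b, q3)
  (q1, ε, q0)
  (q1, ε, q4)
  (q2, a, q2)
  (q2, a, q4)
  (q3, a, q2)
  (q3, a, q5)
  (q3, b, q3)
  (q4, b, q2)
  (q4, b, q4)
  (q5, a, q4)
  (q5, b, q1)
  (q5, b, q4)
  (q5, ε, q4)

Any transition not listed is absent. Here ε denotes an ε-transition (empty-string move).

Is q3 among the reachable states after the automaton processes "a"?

No

Start: ε-closure({q0}) = {q0, q3}.
Read 'a': q0→{q5}, q3→{q2, q5}; union {q2, q5}; ε-closure = {q2, q4, q5}.
State q3 is not in {q2, q4, q5}.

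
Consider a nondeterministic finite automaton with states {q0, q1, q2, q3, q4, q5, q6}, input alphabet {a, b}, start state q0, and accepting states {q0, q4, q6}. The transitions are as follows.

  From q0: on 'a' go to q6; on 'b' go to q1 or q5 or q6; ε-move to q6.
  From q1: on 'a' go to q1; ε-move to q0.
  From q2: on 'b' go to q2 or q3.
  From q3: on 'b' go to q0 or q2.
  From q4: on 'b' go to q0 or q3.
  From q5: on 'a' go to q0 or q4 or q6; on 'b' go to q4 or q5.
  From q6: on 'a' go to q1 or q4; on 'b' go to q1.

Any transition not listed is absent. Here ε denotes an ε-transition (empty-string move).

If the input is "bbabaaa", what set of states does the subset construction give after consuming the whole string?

Start: ε-closure({q0}) = {q0, q6}.
Read 'b': q0→{q1, q5, q6}, q6→{q1}; union {q1, q5, q6}; ε-closure = {q0, q1, q5, q6}.
Read 'b': q0→{q1, q5, q6}, q1→∅, q5→{q4, q5}, q6→{q1}; union {q1, q4, q5, q6}; ε-closure = {q0, q1, q4, q5, q6}.
Read 'a': q0→{q6}, q1→{q1}, q4→∅, q5→{q0, q4, q6}, q6→{q1, q4}; now {q0, q1, q4, q6}.
Read 'b': q0→{q1, q5, q6}, q1→∅, q4→{q0, q3}, q6→{q1}; now {q0, q1, q3, q5, q6}.
Read 'a': q0→{q6}, q1→{q1}, q3→∅, q5→{q0, q4, q6}, q6→{q1, q4}; now {q0, q1, q4, q6}.
Read 'a': q0→{q6}, q1→{q1}, q4→∅, q6→{q1, q4}; union {q1, q4, q6}; ε-closure = {q0, q1, q4, q6}.
Read 'a': q0→{q6}, q1→{q1}, q4→∅, q6→{q1, q4}; union {q1, q4, q6}; ε-closure = {q0, q1, q4, q6}.

{q0, q1, q4, q6}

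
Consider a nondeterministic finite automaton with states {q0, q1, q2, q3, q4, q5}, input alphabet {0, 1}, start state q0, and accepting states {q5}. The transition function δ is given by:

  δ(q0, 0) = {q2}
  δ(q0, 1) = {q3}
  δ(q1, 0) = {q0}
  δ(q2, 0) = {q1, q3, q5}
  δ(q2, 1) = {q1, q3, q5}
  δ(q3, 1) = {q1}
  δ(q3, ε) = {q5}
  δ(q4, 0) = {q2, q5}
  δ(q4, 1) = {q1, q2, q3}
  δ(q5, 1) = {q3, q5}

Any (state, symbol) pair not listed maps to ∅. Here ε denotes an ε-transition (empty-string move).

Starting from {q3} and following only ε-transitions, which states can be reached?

{q3, q5}

Begin with {q3}.
ε-move q3 → q5; add q5.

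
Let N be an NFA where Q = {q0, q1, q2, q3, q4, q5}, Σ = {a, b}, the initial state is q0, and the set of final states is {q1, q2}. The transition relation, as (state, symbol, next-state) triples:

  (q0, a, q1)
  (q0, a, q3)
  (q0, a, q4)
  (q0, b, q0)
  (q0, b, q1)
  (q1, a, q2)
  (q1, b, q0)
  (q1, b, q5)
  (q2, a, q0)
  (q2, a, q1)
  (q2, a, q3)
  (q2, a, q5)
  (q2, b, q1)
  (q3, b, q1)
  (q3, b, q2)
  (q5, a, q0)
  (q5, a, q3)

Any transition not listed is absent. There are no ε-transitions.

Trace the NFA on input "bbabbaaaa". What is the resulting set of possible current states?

{q0, q1, q2, q3, q4, q5}

Start in {q0}.
Read 'b': q0→{q0, q1}; now {q0, q1}.
Read 'b': q0→{q0, q1}, q1→{q0, q5}; now {q0, q1, q5}.
Read 'a': q0→{q1, q3, q4}, q1→{q2}, q5→{q0, q3}; now {q0, q1, q2, q3, q4}.
Read 'b': q0→{q0, q1}, q1→{q0, q5}, q2→{q1}, q3→{q1, q2}, q4→∅; now {q0, q1, q2, q5}.
Read 'b': q0→{q0, q1}, q1→{q0, q5}, q2→{q1}, q5→∅; now {q0, q1, q5}.
Read 'a': q0→{q1, q3, q4}, q1→{q2}, q5→{q0, q3}; now {q0, q1, q2, q3, q4}.
Read 'a': q0→{q1, q3, q4}, q1→{q2}, q2→{q0, q1, q3, q5}, q3→∅, q4→∅; now {q0, q1, q2, q3, q4, q5}.
Read 'a': q0→{q1, q3, q4}, q1→{q2}, q2→{q0, q1, q3, q5}, q3→∅, q4→∅, q5→{q0, q3}; now {q0, q1, q2, q3, q4, q5}.
Read 'a': q0→{q1, q3, q4}, q1→{q2}, q2→{q0, q1, q3, q5}, q3→∅, q4→∅, q5→{q0, q3}; now {q0, q1, q2, q3, q4, q5}.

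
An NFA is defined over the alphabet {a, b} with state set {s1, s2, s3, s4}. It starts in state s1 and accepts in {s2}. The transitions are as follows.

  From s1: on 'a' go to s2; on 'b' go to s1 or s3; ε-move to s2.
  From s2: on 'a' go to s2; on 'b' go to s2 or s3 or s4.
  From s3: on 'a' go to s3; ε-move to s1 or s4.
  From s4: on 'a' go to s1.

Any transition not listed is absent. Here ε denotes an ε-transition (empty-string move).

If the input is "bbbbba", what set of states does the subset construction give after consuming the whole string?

{s1, s2, s3, s4}

Start: ε-closure({s1}) = {s1, s2}.
Read 'b': {s1, s2} → {s1, s2, s3, s4}.
Read 'b': {s1, s2, s3, s4} → {s1, s2, s3, s4}.
Read 'b': {s1, s2, s3, s4} → {s1, s2, s3, s4}.
Read 'b': {s1, s2, s3, s4} → {s1, s2, s3, s4}.
Read 'b': {s1, s2, s3, s4} → {s1, s2, s3, s4}.
Read 'a': {s1, s2, s3, s4} → {s1, s2, s3, s4}.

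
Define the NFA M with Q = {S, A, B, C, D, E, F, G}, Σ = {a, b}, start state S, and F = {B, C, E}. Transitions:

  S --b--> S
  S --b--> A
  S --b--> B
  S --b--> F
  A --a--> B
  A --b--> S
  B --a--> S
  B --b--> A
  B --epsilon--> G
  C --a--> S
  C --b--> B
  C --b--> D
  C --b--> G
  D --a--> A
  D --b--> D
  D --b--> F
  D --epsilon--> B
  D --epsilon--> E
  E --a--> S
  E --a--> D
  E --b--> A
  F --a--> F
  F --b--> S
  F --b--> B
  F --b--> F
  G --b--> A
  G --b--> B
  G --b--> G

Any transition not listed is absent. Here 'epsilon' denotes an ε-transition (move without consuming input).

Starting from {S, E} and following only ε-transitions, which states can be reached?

{S, E}

Begin with {S, E}.
No ε-moves leave this set, so the closure equals the set itself.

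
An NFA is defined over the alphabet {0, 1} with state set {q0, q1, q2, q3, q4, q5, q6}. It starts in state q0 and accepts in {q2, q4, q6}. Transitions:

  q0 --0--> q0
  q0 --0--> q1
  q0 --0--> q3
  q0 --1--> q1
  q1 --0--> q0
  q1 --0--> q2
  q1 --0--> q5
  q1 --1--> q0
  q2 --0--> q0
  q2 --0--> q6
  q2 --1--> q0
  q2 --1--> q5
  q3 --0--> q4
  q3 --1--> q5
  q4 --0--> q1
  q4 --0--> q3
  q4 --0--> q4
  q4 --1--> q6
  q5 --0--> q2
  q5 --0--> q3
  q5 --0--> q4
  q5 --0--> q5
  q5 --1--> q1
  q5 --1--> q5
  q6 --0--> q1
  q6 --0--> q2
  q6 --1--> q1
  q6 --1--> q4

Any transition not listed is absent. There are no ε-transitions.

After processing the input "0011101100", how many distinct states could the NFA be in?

7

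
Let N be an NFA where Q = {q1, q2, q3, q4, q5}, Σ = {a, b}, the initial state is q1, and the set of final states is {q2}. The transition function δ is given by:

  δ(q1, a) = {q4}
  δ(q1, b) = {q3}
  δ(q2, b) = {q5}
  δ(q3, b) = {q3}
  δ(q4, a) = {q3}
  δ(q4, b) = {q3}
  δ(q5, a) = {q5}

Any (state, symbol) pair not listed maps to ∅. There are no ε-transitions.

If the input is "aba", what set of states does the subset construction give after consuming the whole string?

Start in {q1}.
Read 'a': {q1} → {q4}.
Read 'b': {q4} → {q3}.
Read 'a': {q3} → ∅.

∅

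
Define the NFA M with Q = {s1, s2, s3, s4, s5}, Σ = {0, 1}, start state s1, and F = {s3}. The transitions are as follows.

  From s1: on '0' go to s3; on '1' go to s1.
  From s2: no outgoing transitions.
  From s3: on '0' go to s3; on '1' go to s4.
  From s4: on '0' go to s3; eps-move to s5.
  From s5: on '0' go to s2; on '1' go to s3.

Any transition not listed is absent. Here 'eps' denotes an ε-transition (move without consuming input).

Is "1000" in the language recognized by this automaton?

Start in {s1}.
Read '1': {s1} → {s1}.
Read '0': {s1} → {s3}.
Read '0': {s3} → {s3}.
Read '0': {s3} → {s3}.
The final set {s3} contains the accepting state s3.

Yes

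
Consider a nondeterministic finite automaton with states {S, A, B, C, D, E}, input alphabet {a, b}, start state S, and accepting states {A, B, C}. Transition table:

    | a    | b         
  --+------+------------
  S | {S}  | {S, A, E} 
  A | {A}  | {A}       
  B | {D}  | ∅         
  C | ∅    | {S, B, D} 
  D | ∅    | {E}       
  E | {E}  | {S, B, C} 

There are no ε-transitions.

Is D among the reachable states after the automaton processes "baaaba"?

Start in {S}.
Read 'b': S→{S, A, E}; now {S, A, E}.
Read 'a': S→{S}, A→{A}, E→{E}; now {S, A, E}.
Read 'a': S→{S}, A→{A}, E→{E}; now {S, A, E}.
Read 'a': S→{S}, A→{A}, E→{E}; now {S, A, E}.
Read 'b': S→{S, A, E}, A→{A}, E→{S, B, C}; now {S, A, B, C, E}.
Read 'a': S→{S}, A→{A}, B→{D}, C→∅, E→{E}; now {S, A, D, E}.
State D is in {S, A, D, E}.

Yes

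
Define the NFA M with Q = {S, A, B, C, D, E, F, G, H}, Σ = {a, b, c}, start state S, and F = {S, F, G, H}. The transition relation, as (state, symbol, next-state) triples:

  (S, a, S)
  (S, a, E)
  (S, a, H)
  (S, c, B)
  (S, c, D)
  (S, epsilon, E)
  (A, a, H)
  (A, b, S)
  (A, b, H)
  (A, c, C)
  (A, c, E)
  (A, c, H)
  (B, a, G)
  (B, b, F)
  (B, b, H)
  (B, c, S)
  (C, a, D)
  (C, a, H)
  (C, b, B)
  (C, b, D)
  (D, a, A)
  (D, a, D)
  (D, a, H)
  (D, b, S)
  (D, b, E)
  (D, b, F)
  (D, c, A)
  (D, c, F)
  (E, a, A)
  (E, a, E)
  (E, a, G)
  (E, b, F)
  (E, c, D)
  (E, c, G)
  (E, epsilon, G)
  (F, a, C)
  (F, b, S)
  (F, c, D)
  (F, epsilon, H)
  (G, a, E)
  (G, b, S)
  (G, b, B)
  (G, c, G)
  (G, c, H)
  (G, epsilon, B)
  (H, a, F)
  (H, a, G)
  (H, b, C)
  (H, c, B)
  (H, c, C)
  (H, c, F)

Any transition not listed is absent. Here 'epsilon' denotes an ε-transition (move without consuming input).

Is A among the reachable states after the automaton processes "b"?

Start: ε-closure({S}) = {S, B, E, G}.
Read 'b': S→∅, B→{F, H}, E→{F}, G→{S, B}; union {S, B, F, H}; ε-closure = {S, B, E, F, G, H}.
State A is not in {S, B, E, F, G, H}.

No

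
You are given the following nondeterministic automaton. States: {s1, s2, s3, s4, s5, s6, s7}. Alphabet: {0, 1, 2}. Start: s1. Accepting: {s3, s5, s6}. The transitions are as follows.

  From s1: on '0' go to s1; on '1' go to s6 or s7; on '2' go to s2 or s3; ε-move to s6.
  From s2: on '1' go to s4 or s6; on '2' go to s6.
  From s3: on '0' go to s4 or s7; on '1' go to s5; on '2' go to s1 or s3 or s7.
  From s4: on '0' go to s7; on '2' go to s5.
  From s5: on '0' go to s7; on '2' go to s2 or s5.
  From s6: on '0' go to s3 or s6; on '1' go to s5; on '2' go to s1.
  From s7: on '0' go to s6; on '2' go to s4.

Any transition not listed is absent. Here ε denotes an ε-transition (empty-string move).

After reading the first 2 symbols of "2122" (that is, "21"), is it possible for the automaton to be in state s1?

No

Start: ε-closure({s1}) = {s1, s6}.
Read '2': s1→{s2, s3}, s6→{s1}; union {s1, s2, s3}; ε-closure = {s1, s2, s3, s6}.
Read '1': s1→{s6, s7}, s2→{s4, s6}, s3→{s5}, s6→{s5}; now {s4, s5, s6, s7}.
State s1 is not in {s4, s5, s6, s7}.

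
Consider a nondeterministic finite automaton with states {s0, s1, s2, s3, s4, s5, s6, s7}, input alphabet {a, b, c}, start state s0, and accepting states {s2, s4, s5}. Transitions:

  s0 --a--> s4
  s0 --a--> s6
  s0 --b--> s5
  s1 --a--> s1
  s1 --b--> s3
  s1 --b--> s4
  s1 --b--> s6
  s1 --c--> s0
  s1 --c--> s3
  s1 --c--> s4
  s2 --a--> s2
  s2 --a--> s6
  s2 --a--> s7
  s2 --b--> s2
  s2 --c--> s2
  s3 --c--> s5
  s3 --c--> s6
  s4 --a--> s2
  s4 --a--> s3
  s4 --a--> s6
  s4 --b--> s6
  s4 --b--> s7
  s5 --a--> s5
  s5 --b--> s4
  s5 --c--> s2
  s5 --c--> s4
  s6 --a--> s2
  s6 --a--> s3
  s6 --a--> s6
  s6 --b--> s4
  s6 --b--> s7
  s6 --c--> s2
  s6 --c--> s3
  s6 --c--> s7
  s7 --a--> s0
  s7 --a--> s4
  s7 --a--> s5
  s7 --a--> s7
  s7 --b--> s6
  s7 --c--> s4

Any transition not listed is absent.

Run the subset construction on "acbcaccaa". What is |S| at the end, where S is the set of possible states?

Start in {s0}.
Read 'a': {s0} → {s4, s6}.
Read 'c': {s4, s6} → {s2, s3, s7}.
Read 'b': {s2, s3, s7} → {s2, s6}.
Read 'c': {s2, s6} → {s2, s3, s7}.
Read 'a': {s2, s3, s7} → {s0, s2, s4, s5, s6, s7}.
Read 'c': {s0, s2, s4, s5, s6, s7} → {s2, s3, s4, s7}.
Read 'c': {s2, s3, s4, s7} → {s2, s4, s5, s6}.
Read 'a': {s2, s4, s5, s6} → {s2, s3, s5, s6, s7}.
Read 'a': {s2, s3, s5, s6, s7} → {s0, s2, s3, s4, s5, s6, s7}.
That set has 7 states.

7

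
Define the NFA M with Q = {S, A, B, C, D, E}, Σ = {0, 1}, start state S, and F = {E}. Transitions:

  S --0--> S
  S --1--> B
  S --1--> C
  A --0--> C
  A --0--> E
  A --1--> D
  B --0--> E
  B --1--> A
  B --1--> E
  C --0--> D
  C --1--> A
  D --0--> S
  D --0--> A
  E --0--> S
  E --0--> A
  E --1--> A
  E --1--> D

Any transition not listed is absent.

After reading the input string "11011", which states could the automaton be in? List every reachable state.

Start in {S}.
Read '1': {S} → {B, C}.
Read '1': {B, C} → {A, E}.
Read '0': {A, E} → {S, A, C, E}.
Read '1': {S, A, C, E} → {A, B, C, D}.
Read '1': {A, B, C, D} → {A, D, E}.

{A, D, E}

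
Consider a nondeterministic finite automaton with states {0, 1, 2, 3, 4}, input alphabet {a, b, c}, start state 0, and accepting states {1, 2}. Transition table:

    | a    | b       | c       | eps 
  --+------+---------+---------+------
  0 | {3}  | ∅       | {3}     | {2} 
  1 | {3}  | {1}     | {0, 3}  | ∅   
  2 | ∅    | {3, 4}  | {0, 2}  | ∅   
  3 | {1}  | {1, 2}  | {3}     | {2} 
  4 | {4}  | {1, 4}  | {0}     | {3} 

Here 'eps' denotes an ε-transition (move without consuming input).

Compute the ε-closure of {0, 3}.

{0, 2, 3}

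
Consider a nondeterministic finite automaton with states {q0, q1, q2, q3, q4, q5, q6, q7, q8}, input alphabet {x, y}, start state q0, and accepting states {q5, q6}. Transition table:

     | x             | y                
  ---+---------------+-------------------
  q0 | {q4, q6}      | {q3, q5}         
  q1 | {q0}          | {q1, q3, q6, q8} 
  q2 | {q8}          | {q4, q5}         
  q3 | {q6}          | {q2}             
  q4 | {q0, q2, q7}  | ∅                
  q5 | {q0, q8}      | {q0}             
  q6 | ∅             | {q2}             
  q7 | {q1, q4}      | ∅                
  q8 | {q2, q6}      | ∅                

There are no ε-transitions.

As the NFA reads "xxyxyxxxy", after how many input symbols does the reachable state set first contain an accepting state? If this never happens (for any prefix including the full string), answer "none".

Start in {q0}.
Read 'x': {q0} → {q4, q6}.
None of the earlier sets intersect F, but {q4, q6} does.

1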